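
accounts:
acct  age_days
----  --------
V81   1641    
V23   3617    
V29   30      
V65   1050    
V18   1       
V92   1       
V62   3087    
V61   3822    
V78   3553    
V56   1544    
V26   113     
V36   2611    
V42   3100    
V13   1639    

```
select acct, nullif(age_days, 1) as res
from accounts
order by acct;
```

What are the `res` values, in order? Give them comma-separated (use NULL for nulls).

acct=V13: age_days=1639 vs 1: differ → 1639
acct=V18: age_days=1 vs 1: equal → NULL
acct=V23: age_days=3617 vs 1: differ → 3617
acct=V26: age_days=113 vs 1: differ → 113
acct=V29: age_days=30 vs 1: differ → 30
acct=V36: age_days=2611 vs 1: differ → 2611
acct=V42: age_days=3100 vs 1: differ → 3100
acct=V56: age_days=1544 vs 1: differ → 1544
acct=V61: age_days=3822 vs 1: differ → 3822
acct=V62: age_days=3087 vs 1: differ → 3087
acct=V65: age_days=1050 vs 1: differ → 1050
acct=V78: age_days=3553 vs 1: differ → 3553
acct=V81: age_days=1641 vs 1: differ → 1641
acct=V92: age_days=1 vs 1: equal → NULL

1639, NULL, 3617, 113, 30, 2611, 3100, 1544, 3822, 3087, 1050, 3553, 1641, NULL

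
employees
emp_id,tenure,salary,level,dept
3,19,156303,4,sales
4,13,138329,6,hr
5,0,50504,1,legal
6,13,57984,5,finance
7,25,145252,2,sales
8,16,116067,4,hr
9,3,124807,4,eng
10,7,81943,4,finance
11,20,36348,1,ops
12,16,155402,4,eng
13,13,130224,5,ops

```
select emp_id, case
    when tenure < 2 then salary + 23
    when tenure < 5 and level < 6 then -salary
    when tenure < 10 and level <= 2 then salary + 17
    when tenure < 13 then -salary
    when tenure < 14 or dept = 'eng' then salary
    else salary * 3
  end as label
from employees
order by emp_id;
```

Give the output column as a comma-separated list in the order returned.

468909, 138329, 50527, 57984, 435756, 348201, -124807, -81943, 109044, 155402, 130224

emp_id=3: ELSE → 468909
emp_id=4: tenure < 14 or dept = 'eng' → 138329
emp_id=5: tenure < 2 → 50527
emp_id=6: tenure < 14 or dept = 'eng' → 57984
emp_id=7: ELSE → 435756
emp_id=8: ELSE → 348201
emp_id=9: tenure < 5 and level < 6 → -124807
emp_id=10: tenure < 13 → -81943
emp_id=11: ELSE → 109044
emp_id=12: tenure < 14 or dept = 'eng' → 155402
emp_id=13: tenure < 14 or dept = 'eng' → 130224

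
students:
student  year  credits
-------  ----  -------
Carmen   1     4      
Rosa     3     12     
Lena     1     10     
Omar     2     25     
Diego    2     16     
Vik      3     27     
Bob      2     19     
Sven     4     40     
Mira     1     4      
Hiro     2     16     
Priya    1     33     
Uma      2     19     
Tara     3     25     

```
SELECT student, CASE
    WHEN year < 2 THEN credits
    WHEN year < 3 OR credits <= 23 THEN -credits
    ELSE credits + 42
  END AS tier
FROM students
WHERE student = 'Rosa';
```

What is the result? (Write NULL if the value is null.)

student = Rosa: year=3, credits=12.
year < 2 → false
year < 3 OR credits <= 23 → true → -12

-12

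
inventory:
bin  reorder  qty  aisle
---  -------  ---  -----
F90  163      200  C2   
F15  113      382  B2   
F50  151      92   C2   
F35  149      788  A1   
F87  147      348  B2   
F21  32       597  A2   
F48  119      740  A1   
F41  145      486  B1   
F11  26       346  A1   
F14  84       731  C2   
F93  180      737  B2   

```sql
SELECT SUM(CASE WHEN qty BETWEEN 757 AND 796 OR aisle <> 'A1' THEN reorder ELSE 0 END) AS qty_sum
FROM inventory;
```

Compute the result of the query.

1164

bin=F90: ✓ → 163
bin=F15: ✓ → 113
bin=F50: ✓ → 151
bin=F35: ✓ → 149
bin=F87: ✓ → 147
bin=F21: ✓ → 32
bin=F48: ✗
bin=F41: ✓ → 145
bin=F11: ✗
bin=F14: ✓ → 84
bin=F93: ✓ → 180
qty_sum = 163 + 113 + 151 + 149 + 147 + 32 + 145 + 84 + 180 = 1164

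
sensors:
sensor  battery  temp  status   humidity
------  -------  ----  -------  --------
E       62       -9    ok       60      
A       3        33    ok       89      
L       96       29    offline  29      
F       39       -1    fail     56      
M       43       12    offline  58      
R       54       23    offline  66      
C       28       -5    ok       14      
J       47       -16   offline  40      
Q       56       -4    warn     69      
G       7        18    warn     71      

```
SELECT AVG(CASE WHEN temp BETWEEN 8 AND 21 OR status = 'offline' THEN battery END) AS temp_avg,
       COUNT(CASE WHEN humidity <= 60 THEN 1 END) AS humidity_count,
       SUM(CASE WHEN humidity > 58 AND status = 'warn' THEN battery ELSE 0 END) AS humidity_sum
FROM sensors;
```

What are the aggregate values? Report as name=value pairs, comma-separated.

temp_avg=49.4, humidity_count=6, humidity_sum=63

[temp_avg: temp BETWEEN 8 AND 21 OR status = 'offline']
sensor=E: ✗
sensor=A: ✗
sensor=L: ✓ → 96
sensor=F: ✗
sensor=M: ✓ → 43
sensor=R: ✓ → 54
sensor=C: ✗
sensor=J: ✓ → 47
sensor=Q: ✗
sensor=G: ✓ → 7
temp_avg = (96 + 43 + 54 + 47 + 7) / 5 = 49.4
—
[humidity_count: humidity <= 60]
sensor=E: ✓ → 1
sensor=A: ✗
sensor=L: ✓ → 1
sensor=F: ✓ → 1
sensor=M: ✓ → 1
sensor=R: ✗
sensor=C: ✓ → 1
sensor=J: ✓ → 1
sensor=Q: ✗
sensor=G: ✗
humidity_count = COUNT(1, 1, 1, 1, 1, 1) = 6
—
[humidity_sum: humidity > 58 AND status = 'warn']
sensor=E: ✗
sensor=A: ✗
sensor=L: ✗
sensor=F: ✗
sensor=M: ✗
sensor=R: ✗
sensor=C: ✗
sensor=J: ✗
sensor=Q: ✓ → 56
sensor=G: ✓ → 7
humidity_sum = 56 + 7 = 63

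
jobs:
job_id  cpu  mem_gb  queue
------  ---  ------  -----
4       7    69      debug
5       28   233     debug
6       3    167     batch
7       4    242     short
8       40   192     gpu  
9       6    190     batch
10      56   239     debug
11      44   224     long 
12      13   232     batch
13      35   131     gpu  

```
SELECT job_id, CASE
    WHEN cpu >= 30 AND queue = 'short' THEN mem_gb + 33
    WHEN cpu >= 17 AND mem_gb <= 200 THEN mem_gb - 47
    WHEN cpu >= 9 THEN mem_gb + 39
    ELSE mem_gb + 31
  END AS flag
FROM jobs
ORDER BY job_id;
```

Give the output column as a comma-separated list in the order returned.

100, 272, 198, 273, 145, 221, 278, 263, 271, 84

job_id=4: ELSE → 100
job_id=5: cpu >= 9 → 272
job_id=6: ELSE → 198
job_id=7: ELSE → 273
job_id=8: cpu >= 17 AND mem_gb <= 200 → 145
job_id=9: ELSE → 221
job_id=10: cpu >= 9 → 278
job_id=11: cpu >= 9 → 263
job_id=12: cpu >= 9 → 271
job_id=13: cpu >= 17 AND mem_gb <= 200 → 84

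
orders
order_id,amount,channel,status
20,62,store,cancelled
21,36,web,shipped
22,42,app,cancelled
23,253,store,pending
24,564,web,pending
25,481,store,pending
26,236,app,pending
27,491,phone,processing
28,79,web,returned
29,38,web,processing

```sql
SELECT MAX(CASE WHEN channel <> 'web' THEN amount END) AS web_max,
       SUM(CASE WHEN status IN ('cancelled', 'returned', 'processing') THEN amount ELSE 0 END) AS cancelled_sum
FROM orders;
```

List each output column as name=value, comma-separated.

[web_max: channel <> 'web']
order_id=20: ✓ → 62
order_id=21: ✗
order_id=22: ✓ → 42
order_id=23: ✓ → 253
order_id=24: ✗
order_id=25: ✓ → 481
order_id=26: ✓ → 236
order_id=27: ✓ → 491
order_id=28: ✗
order_id=29: ✗
web_max = MAX(62, 42, 253, 481, 236, 491) = 491
—
[cancelled_sum: status IN ('cancelled', 'returned', 'processing')]
order_id=20: ✓ → 62
order_id=21: ✗
order_id=22: ✓ → 42
order_id=23: ✗
order_id=24: ✗
order_id=25: ✗
order_id=26: ✗
order_id=27: ✓ → 491
order_id=28: ✓ → 79
order_id=29: ✓ → 38
cancelled_sum = 62 + 42 + 491 + 79 + 38 = 712

web_max=491, cancelled_sum=712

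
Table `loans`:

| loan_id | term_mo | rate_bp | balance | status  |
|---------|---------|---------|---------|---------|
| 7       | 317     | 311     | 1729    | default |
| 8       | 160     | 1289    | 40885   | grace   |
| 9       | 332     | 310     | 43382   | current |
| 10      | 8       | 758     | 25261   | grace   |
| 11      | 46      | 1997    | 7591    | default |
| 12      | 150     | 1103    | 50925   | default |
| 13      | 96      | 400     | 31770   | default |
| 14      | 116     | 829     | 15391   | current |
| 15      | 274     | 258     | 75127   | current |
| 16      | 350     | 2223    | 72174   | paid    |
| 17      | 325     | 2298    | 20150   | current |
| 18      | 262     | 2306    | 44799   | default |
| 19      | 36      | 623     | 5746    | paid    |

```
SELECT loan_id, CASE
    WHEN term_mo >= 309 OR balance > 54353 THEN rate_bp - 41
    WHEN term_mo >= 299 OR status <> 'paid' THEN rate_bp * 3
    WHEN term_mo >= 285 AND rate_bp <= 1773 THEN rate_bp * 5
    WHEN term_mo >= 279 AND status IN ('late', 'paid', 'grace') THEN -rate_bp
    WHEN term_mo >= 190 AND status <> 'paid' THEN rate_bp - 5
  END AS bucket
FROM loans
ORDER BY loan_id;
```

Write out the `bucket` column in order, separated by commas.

loan_id=7: term_mo >= 309 OR balance > 54353 → 270
loan_id=8: term_mo >= 299 OR status <> 'paid' → 3867
loan_id=9: term_mo >= 309 OR balance > 54353 → 269
loan_id=10: term_mo >= 299 OR status <> 'paid' → 2274
loan_id=11: term_mo >= 299 OR status <> 'paid' → 5991
loan_id=12: term_mo >= 299 OR status <> 'paid' → 3309
loan_id=13: term_mo >= 299 OR status <> 'paid' → 1200
loan_id=14: term_mo >= 299 OR status <> 'paid' → 2487
loan_id=15: term_mo >= 309 OR balance > 54353 → 217
loan_id=16: term_mo >= 309 OR balance > 54353 → 2182
loan_id=17: term_mo >= 309 OR balance > 54353 → 2257
loan_id=18: term_mo >= 299 OR status <> 'paid' → 6918
loan_id=19: (no match → NULL) → NULL

270, 3867, 269, 2274, 5991, 3309, 1200, 2487, 217, 2182, 2257, 6918, NULL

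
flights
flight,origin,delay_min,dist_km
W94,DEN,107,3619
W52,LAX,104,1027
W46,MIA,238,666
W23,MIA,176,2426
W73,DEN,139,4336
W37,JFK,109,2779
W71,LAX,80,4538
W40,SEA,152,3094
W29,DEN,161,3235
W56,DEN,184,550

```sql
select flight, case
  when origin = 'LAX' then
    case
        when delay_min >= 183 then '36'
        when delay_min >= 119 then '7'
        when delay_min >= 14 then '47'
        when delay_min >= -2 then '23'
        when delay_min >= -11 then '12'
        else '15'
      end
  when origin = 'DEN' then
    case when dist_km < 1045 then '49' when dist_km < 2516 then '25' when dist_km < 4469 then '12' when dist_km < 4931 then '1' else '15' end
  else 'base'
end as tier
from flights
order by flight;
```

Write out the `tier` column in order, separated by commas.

base, 12, base, base, base, 47, 49, 47, 12, 12

flight=W23: origin='MIA' → outer ELSE → base
flight=W29: origin='DEN' → inner[dist_km < 4469] → 12
flight=W37: origin='JFK' → outer ELSE → base
flight=W40: origin='SEA' → outer ELSE → base
flight=W46: origin='MIA' → outer ELSE → base
flight=W52: origin='LAX' → inner[delay_min >= 14] → 47
flight=W56: origin='DEN' → inner[dist_km < 1045] → 49
flight=W71: origin='LAX' → inner[delay_min >= 14] → 47
flight=W73: origin='DEN' → inner[dist_km < 4469] → 12
flight=W94: origin='DEN' → inner[dist_km < 4469] → 12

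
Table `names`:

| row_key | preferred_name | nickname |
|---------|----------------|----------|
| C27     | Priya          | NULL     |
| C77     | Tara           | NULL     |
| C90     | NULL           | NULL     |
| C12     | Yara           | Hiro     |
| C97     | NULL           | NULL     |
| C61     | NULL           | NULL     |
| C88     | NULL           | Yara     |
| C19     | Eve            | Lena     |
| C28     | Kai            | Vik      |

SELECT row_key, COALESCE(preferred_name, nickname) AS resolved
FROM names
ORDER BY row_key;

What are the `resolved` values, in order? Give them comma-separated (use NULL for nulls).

Yara, Eve, Priya, Kai, NULL, Tara, Yara, NULL, NULL

row_key=C12: preferred_name=Yara → Yara
row_key=C19: preferred_name=Eve → Eve
row_key=C27: preferred_name=Priya → Priya
row_key=C28: preferred_name=Kai → Kai
row_key=C61: preferred_name=NULL, nickname=NULL (all NULL) → NULL
row_key=C77: preferred_name=Tara → Tara
row_key=C88: preferred_name=NULL, nickname=Yara → Yara
row_key=C90: preferred_name=NULL, nickname=NULL (all NULL) → NULL
row_key=C97: preferred_name=NULL, nickname=NULL (all NULL) → NULL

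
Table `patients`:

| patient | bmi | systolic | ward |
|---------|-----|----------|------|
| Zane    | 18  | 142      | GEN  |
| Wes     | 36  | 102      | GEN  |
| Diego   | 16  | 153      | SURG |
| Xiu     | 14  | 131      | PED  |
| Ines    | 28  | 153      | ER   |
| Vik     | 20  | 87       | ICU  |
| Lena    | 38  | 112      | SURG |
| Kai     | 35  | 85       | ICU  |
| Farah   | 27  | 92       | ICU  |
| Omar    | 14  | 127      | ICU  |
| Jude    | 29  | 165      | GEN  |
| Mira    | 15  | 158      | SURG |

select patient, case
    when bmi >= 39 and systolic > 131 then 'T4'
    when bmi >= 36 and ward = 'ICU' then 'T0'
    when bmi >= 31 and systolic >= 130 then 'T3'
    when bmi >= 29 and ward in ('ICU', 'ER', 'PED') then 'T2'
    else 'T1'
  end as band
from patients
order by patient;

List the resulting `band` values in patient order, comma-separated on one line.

T1, T1, T1, T1, T2, T1, T1, T1, T1, T1, T1, T1

patient=Diego: ELSE → T1
patient=Farah: ELSE → T1
patient=Ines: ELSE → T1
patient=Jude: ELSE → T1
patient=Kai: bmi >= 29 and ward in ('ICU', 'ER', 'PED') → T2
patient=Lena: ELSE → T1
patient=Mira: ELSE → T1
patient=Omar: ELSE → T1
patient=Vik: ELSE → T1
patient=Wes: ELSE → T1
patient=Xiu: ELSE → T1
patient=Zane: ELSE → T1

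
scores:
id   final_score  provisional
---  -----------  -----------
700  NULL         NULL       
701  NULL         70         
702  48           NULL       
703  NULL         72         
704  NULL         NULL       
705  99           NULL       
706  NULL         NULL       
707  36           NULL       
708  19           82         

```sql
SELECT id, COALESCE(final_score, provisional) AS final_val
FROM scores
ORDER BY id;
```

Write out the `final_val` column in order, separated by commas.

NULL, 70, 48, 72, NULL, 99, NULL, 36, 19

id=700: final_score=NULL, provisional=NULL (all NULL) → NULL
id=701: final_score=NULL, provisional=70 → 70
id=702: final_score=48 → 48
id=703: final_score=NULL, provisional=72 → 72
id=704: final_score=NULL, provisional=NULL (all NULL) → NULL
id=705: final_score=99 → 99
id=706: final_score=NULL, provisional=NULL (all NULL) → NULL
id=707: final_score=36 → 36
id=708: final_score=19 → 19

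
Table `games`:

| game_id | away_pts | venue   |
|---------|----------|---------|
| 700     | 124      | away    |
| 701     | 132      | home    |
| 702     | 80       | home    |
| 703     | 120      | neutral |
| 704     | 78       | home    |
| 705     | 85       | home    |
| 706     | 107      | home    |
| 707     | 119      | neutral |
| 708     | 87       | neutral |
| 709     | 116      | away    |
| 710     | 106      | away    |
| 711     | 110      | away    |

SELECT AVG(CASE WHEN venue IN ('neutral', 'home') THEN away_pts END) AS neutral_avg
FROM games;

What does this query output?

101

game_id=700: ✗
game_id=701: ✓ → 132
game_id=702: ✓ → 80
game_id=703: ✓ → 120
game_id=704: ✓ → 78
game_id=705: ✓ → 85
game_id=706: ✓ → 107
game_id=707: ✓ → 119
game_id=708: ✓ → 87
game_id=709: ✗
game_id=710: ✗
game_id=711: ✗
neutral_avg = (132 + 80 + 120 + 78 + 85 + 107 + 119 + 87) / 8 = 101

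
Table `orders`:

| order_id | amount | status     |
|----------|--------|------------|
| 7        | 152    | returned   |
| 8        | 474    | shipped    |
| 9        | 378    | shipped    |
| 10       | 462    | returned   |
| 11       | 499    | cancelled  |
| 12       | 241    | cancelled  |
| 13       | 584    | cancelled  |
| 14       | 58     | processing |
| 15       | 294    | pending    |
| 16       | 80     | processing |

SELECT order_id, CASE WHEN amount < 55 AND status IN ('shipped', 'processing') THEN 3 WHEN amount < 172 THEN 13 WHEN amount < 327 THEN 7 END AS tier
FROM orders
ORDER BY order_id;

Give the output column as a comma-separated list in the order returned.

order_id=7: amount < 172 → 13
order_id=8: (no match → NULL) → NULL
order_id=9: (no match → NULL) → NULL
order_id=10: (no match → NULL) → NULL
order_id=11: (no match → NULL) → NULL
order_id=12: amount < 327 → 7
order_id=13: (no match → NULL) → NULL
order_id=14: amount < 172 → 13
order_id=15: amount < 327 → 7
order_id=16: amount < 172 → 13

13, NULL, NULL, NULL, NULL, 7, NULL, 13, 7, 13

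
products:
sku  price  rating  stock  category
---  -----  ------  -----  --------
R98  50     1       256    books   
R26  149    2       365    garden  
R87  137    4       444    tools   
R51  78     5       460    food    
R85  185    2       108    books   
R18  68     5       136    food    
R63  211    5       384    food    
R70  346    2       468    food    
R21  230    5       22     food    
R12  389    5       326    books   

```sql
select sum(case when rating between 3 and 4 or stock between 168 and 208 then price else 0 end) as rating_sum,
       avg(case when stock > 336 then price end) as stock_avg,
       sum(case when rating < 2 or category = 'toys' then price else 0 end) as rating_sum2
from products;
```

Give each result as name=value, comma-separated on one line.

rating_sum=137, stock_avg=184.2, rating_sum2=50

[rating_sum: rating between 3 and 4 or stock between 168 and 208]
sku=R98: ✗
sku=R26: ✗
sku=R87: ✓ → 137
sku=R51: ✗
sku=R85: ✗
sku=R18: ✗
sku=R63: ✗
sku=R70: ✗
sku=R21: ✗
sku=R12: ✗
rating_sum = 137
—
[stock_avg: stock > 336]
sku=R98: ✗
sku=R26: ✓ → 149
sku=R87: ✓ → 137
sku=R51: ✓ → 78
sku=R85: ✗
sku=R18: ✗
sku=R63: ✓ → 211
sku=R70: ✓ → 346
sku=R21: ✗
sku=R12: ✗
stock_avg = (149 + 137 + 78 + 211 + 346) / 5 = 184.2
—
[rating_sum2: rating < 2 or category = 'toys']
sku=R98: ✓ → 50
sku=R26: ✗
sku=R87: ✗
sku=R51: ✗
sku=R85: ✗
sku=R18: ✗
sku=R63: ✗
sku=R70: ✗
sku=R21: ✗
sku=R12: ✗
rating_sum2 = 50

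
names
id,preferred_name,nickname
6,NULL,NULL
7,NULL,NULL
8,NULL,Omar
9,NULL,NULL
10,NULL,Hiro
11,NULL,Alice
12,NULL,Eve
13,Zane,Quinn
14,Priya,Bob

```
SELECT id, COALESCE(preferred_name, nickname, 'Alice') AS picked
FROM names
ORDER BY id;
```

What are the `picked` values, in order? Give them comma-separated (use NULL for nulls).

Alice, Alice, Omar, Alice, Hiro, Alice, Eve, Zane, Priya

id=6: preferred_name=NULL, nickname=NULL, → literal Alice → Alice
id=7: preferred_name=NULL, nickname=NULL, → literal Alice → Alice
id=8: preferred_name=NULL, nickname=Omar → Omar
id=9: preferred_name=NULL, nickname=NULL, → literal Alice → Alice
id=10: preferred_name=NULL, nickname=Hiro → Hiro
id=11: preferred_name=NULL, nickname=Alice → Alice
id=12: preferred_name=NULL, nickname=Eve → Eve
id=13: preferred_name=Zane → Zane
id=14: preferred_name=Priya → Priya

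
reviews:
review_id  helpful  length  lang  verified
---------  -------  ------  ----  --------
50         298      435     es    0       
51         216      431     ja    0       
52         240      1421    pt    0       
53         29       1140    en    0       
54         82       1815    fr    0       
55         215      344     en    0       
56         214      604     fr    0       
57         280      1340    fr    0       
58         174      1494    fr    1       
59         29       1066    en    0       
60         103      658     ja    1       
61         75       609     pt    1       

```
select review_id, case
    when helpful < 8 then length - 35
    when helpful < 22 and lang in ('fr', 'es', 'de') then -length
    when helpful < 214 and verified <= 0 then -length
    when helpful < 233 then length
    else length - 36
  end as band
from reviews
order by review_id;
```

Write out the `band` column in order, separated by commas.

399, 431, 1385, -1140, -1815, 344, 604, 1304, 1494, -1066, 658, 609

review_id=50: ELSE → 399
review_id=51: helpful < 233 → 431
review_id=52: ELSE → 1385
review_id=53: helpful < 214 and verified <= 0 → -1140
review_id=54: helpful < 214 and verified <= 0 → -1815
review_id=55: helpful < 233 → 344
review_id=56: helpful < 233 → 604
review_id=57: ELSE → 1304
review_id=58: helpful < 233 → 1494
review_id=59: helpful < 214 and verified <= 0 → -1066
review_id=60: helpful < 233 → 658
review_id=61: helpful < 233 → 609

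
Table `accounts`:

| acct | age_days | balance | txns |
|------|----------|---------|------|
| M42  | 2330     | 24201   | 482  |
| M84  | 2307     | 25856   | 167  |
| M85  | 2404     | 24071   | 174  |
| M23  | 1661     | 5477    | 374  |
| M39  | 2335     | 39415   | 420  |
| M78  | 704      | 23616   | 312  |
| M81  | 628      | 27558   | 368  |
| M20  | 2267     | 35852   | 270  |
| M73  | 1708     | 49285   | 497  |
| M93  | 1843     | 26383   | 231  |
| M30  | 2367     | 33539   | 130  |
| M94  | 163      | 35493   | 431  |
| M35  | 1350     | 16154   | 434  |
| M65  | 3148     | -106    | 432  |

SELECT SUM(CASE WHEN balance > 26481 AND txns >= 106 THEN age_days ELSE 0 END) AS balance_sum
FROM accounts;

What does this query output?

9468

acct=M42: ✗
acct=M84: ✗
acct=M85: ✗
acct=M23: ✗
acct=M39: ✓ → 2335
acct=M78: ✗
acct=M81: ✓ → 628
acct=M20: ✓ → 2267
acct=M73: ✓ → 1708
acct=M93: ✗
acct=M30: ✓ → 2367
acct=M94: ✓ → 163
acct=M35: ✗
acct=M65: ✗
balance_sum = 2335 + 628 + 2267 + 1708 + 2367 + 163 = 9468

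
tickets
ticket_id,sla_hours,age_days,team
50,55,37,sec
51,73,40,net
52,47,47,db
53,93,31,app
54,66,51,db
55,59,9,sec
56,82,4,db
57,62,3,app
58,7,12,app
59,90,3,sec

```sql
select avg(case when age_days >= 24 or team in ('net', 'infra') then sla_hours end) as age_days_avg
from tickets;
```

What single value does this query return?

66.8

ticket_id=50: ✓ → 55
ticket_id=51: ✓ → 73
ticket_id=52: ✓ → 47
ticket_id=53: ✓ → 93
ticket_id=54: ✓ → 66
ticket_id=55: ✗
ticket_id=56: ✗
ticket_id=57: ✗
ticket_id=58: ✗
ticket_id=59: ✗
age_days_avg = (55 + 73 + 47 + 93 + 66) / 5 = 66.8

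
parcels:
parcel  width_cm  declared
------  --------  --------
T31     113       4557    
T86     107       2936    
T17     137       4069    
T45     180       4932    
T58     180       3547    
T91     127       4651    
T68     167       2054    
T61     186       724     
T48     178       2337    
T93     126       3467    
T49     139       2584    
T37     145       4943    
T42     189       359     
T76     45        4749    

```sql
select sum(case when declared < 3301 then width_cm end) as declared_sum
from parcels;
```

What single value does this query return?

966

parcel=T31: ✗
parcel=T86: ✓ → 107
parcel=T17: ✗
parcel=T45: ✗
parcel=T58: ✗
parcel=T91: ✗
parcel=T68: ✓ → 167
parcel=T61: ✓ → 186
parcel=T48: ✓ → 178
parcel=T93: ✗
parcel=T49: ✓ → 139
parcel=T37: ✗
parcel=T42: ✓ → 189
parcel=T76: ✗
declared_sum = 107 + 167 + 186 + 178 + 139 + 189 = 966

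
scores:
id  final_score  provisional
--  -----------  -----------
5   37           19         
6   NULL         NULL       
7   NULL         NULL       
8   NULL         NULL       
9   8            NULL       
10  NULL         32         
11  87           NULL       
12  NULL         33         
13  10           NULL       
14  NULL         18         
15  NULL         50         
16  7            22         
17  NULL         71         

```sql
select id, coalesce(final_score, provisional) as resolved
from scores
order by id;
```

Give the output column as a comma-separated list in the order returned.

37, NULL, NULL, NULL, 8, 32, 87, 33, 10, 18, 50, 7, 71

id=5: final_score=37 → 37
id=6: final_score=NULL, provisional=NULL (all NULL) → NULL
id=7: final_score=NULL, provisional=NULL (all NULL) → NULL
id=8: final_score=NULL, provisional=NULL (all NULL) → NULL
id=9: final_score=8 → 8
id=10: final_score=NULL, provisional=32 → 32
id=11: final_score=87 → 87
id=12: final_score=NULL, provisional=33 → 33
id=13: final_score=10 → 10
id=14: final_score=NULL, provisional=18 → 18
id=15: final_score=NULL, provisional=50 → 50
id=16: final_score=7 → 7
id=17: final_score=NULL, provisional=71 → 71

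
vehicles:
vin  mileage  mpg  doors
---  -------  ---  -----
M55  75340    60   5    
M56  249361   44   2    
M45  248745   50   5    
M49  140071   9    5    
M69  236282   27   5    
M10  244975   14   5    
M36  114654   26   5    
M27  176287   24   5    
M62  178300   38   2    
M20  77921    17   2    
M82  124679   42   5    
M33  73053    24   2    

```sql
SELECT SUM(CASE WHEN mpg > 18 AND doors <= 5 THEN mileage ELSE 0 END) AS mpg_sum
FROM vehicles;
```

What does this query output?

1476701

vin=M55: ✓ → 75340
vin=M56: ✓ → 249361
vin=M45: ✓ → 248745
vin=M49: ✗
vin=M69: ✓ → 236282
vin=M10: ✗
vin=M36: ✓ → 114654
vin=M27: ✓ → 176287
vin=M62: ✓ → 178300
vin=M20: ✗
vin=M82: ✓ → 124679
vin=M33: ✓ → 73053
mpg_sum = 75340 + 249361 + 248745 + 236282 + 114654 + 176287 + 178300 + 124679 + 73053 = 1476701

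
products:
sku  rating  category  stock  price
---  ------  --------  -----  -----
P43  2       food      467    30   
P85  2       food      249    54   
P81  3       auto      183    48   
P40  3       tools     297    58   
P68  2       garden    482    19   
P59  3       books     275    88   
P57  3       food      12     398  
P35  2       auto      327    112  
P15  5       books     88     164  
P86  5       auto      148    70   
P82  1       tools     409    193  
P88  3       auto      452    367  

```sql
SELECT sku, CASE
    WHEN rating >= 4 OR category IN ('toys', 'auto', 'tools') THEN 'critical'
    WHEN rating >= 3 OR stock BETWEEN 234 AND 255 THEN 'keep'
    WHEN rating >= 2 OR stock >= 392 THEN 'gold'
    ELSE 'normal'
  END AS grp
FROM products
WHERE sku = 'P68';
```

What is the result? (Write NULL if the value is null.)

gold

sku = P68: rating=2, category=garden, stock=482, price=19.
rating >= 4 OR category IN ('toys', 'auto', 'tools') → false
rating >= 3 OR stock BETWEEN 234 AND 255 → false
rating >= 2 OR stock >= 392 → true → gold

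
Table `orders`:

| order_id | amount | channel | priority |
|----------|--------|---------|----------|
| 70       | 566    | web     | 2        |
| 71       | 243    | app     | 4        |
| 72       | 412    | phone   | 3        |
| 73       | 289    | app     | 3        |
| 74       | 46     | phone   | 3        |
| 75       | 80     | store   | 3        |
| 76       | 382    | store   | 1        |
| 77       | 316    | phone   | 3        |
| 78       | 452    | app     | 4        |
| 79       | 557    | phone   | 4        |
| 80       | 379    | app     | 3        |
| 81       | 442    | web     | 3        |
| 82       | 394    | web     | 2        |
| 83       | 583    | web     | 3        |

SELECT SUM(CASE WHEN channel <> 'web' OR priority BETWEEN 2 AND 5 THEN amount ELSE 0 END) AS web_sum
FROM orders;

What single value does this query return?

order_id=70: ✓ → 566
order_id=71: ✓ → 243
order_id=72: ✓ → 412
order_id=73: ✓ → 289
order_id=74: ✓ → 46
order_id=75: ✓ → 80
order_id=76: ✓ → 382
order_id=77: ✓ → 316
order_id=78: ✓ → 452
order_id=79: ✓ → 557
order_id=80: ✓ → 379
order_id=81: ✓ → 442
order_id=82: ✓ → 394
order_id=83: ✓ → 583
web_sum = 566 + 243 + 412 + 289 + 46 + 80 + 382 + 316 + 452 + 557 + 379 + 442 + 394 + 583 = 5141

5141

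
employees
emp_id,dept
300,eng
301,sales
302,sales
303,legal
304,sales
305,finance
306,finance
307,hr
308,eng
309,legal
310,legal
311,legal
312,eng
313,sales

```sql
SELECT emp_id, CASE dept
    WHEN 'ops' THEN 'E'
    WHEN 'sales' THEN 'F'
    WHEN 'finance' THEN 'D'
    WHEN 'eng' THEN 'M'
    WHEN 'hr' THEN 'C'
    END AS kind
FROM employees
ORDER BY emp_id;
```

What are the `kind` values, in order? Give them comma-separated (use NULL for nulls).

emp_id=300: dept='eng' → M
emp_id=301: dept='sales' → F
emp_id=302: dept='sales' → F
emp_id=303: (no match → NULL) → NULL
emp_id=304: dept='sales' → F
emp_id=305: dept='finance' → D
emp_id=306: dept='finance' → D
emp_id=307: dept='hr' → C
emp_id=308: dept='eng' → M
emp_id=309: (no match → NULL) → NULL
emp_id=310: (no match → NULL) → NULL
emp_id=311: (no match → NULL) → NULL
emp_id=312: dept='eng' → M
emp_id=313: dept='sales' → F

M, F, F, NULL, F, D, D, C, M, NULL, NULL, NULL, M, F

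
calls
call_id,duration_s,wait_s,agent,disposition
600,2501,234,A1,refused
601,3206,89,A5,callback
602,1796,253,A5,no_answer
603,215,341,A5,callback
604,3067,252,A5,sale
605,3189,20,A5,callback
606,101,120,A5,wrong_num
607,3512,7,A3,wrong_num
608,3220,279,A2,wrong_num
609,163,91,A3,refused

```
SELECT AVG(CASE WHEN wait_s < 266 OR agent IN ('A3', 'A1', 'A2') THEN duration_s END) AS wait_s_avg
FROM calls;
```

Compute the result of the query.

call_id=600: ✓ → 2501
call_id=601: ✓ → 3206
call_id=602: ✓ → 1796
call_id=603: ✗
call_id=604: ✓ → 3067
call_id=605: ✓ → 3189
call_id=606: ✓ → 101
call_id=607: ✓ → 3512
call_id=608: ✓ → 3220
call_id=609: ✓ → 163
wait_s_avg = (2501 + 3206 + 1796 + 3067 + 3189 + 101 + 3512 + 3220 + 163) / 9 = 2306.1111111111

2306.1111111111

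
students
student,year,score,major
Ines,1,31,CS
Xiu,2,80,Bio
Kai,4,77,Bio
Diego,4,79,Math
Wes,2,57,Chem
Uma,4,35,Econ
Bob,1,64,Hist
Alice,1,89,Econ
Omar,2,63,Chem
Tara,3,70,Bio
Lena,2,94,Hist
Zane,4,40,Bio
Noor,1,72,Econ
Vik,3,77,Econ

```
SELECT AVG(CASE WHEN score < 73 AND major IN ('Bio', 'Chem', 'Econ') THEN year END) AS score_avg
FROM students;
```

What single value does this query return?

student=Ines: ✗
student=Xiu: ✗
student=Kai: ✗
student=Diego: ✗
student=Wes: ✓ → 2
student=Uma: ✓ → 4
student=Bob: ✗
student=Alice: ✗
student=Omar: ✓ → 2
student=Tara: ✓ → 3
student=Lena: ✗
student=Zane: ✓ → 4
student=Noor: ✓ → 1
student=Vik: ✗
score_avg = (2 + 4 + 2 + 3 + 4 + 1) / 6 = 2.6666666667

2.6666666667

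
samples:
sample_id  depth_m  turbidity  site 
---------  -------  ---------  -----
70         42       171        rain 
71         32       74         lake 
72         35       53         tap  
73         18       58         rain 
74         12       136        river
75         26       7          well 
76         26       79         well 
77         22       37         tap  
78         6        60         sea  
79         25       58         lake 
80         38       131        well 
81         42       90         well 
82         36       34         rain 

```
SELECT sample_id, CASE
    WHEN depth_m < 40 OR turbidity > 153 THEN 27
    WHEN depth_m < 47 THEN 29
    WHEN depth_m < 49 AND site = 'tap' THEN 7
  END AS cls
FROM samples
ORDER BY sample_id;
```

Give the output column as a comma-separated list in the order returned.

27, 27, 27, 27, 27, 27, 27, 27, 27, 27, 27, 29, 27

sample_id=70: depth_m < 40 OR turbidity > 153 → 27
sample_id=71: depth_m < 40 OR turbidity > 153 → 27
sample_id=72: depth_m < 40 OR turbidity > 153 → 27
sample_id=73: depth_m < 40 OR turbidity > 153 → 27
sample_id=74: depth_m < 40 OR turbidity > 153 → 27
sample_id=75: depth_m < 40 OR turbidity > 153 → 27
sample_id=76: depth_m < 40 OR turbidity > 153 → 27
sample_id=77: depth_m < 40 OR turbidity > 153 → 27
sample_id=78: depth_m < 40 OR turbidity > 153 → 27
sample_id=79: depth_m < 40 OR turbidity > 153 → 27
sample_id=80: depth_m < 40 OR turbidity > 153 → 27
sample_id=81: depth_m < 47 → 29
sample_id=82: depth_m < 40 OR turbidity > 153 → 27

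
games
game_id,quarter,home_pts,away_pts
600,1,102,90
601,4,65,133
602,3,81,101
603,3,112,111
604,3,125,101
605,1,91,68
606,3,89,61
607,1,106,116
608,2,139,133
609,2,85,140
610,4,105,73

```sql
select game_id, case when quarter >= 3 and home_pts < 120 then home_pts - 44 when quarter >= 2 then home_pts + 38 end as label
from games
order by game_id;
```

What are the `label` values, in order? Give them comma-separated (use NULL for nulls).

game_id=600: (no match → NULL) → NULL
game_id=601: quarter >= 3 and home_pts < 120 → 21
game_id=602: quarter >= 3 and home_pts < 120 → 37
game_id=603: quarter >= 3 and home_pts < 120 → 68
game_id=604: quarter >= 2 → 163
game_id=605: (no match → NULL) → NULL
game_id=606: quarter >= 3 and home_pts < 120 → 45
game_id=607: (no match → NULL) → NULL
game_id=608: quarter >= 2 → 177
game_id=609: quarter >= 2 → 123
game_id=610: quarter >= 3 and home_pts < 120 → 61

NULL, 21, 37, 68, 163, NULL, 45, NULL, 177, 123, 61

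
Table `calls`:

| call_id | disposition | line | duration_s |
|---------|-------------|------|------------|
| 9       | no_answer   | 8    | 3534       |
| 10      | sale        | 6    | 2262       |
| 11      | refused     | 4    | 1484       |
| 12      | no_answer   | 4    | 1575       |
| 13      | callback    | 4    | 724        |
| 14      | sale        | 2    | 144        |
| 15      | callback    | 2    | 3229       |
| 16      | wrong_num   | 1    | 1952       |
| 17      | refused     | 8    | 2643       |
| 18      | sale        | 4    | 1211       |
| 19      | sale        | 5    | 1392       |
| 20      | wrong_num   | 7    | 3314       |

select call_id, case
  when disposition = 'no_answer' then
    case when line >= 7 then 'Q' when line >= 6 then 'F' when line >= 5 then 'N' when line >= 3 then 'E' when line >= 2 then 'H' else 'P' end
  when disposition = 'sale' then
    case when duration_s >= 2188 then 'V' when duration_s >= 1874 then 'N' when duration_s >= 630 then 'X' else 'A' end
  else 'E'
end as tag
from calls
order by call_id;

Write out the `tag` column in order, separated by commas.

Q, V, E, E, E, A, E, E, E, X, X, E

call_id=9: disposition='no_answer' → inner[line >= 7] → Q
call_id=10: disposition='sale' → inner[duration_s >= 2188] → V
call_id=11: disposition='refused' → outer ELSE → E
call_id=12: disposition='no_answer' → inner[line >= 3] → E
call_id=13: disposition='callback' → outer ELSE → E
call_id=14: disposition='sale' → inner[ELSE] → A
call_id=15: disposition='callback' → outer ELSE → E
call_id=16: disposition='wrong_num' → outer ELSE → E
call_id=17: disposition='refused' → outer ELSE → E
call_id=18: disposition='sale' → inner[duration_s >= 630] → X
call_id=19: disposition='sale' → inner[duration_s >= 630] → X
call_id=20: disposition='wrong_num' → outer ELSE → E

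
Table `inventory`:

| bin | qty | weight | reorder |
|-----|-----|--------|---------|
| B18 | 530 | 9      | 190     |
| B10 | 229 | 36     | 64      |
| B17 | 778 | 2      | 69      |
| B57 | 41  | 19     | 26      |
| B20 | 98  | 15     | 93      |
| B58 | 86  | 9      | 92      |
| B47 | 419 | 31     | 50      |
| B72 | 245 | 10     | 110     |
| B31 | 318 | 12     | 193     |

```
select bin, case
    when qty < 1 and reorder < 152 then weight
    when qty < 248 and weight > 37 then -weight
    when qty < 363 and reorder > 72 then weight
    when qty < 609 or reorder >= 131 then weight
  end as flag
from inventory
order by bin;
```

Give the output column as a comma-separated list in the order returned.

bin=B10: qty < 609 or reorder >= 131 → 36
bin=B17: (no match → NULL) → NULL
bin=B18: qty < 609 or reorder >= 131 → 9
bin=B20: qty < 363 and reorder > 72 → 15
bin=B31: qty < 363 and reorder > 72 → 12
bin=B47: qty < 609 or reorder >= 131 → 31
bin=B57: qty < 609 or reorder >= 131 → 19
bin=B58: qty < 363 and reorder > 72 → 9
bin=B72: qty < 363 and reorder > 72 → 10

36, NULL, 9, 15, 12, 31, 19, 9, 10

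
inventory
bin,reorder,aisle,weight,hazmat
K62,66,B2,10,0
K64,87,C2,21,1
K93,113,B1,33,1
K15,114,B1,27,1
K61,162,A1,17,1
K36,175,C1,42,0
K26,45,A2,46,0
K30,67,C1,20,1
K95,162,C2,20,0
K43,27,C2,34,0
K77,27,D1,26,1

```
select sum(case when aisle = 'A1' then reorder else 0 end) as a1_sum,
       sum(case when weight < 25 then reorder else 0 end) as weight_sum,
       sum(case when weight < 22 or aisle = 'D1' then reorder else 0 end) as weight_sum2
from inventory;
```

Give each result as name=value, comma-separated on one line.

[a1_sum: aisle = 'A1']
bin=K62: ✗
bin=K64: ✗
bin=K93: ✗
bin=K15: ✗
bin=K61: ✓ → 162
bin=K36: ✗
bin=K26: ✗
bin=K30: ✗
bin=K95: ✗
bin=K43: ✗
bin=K77: ✗
a1_sum = 162
—
[weight_sum: weight < 25]
bin=K62: ✓ → 66
bin=K64: ✓ → 87
bin=K93: ✗
bin=K15: ✗
bin=K61: ✓ → 162
bin=K36: ✗
bin=K26: ✗
bin=K30: ✓ → 67
bin=K95: ✓ → 162
bin=K43: ✗
bin=K77: ✗
weight_sum = 66 + 87 + 162 + 67 + 162 = 544
—
[weight_sum2: weight < 22 or aisle = 'D1']
bin=K62: ✓ → 66
bin=K64: ✓ → 87
bin=K93: ✗
bin=K15: ✗
bin=K61: ✓ → 162
bin=K36: ✗
bin=K26: ✗
bin=K30: ✓ → 67
bin=K95: ✓ → 162
bin=K43: ✗
bin=K77: ✓ → 27
weight_sum2 = 66 + 87 + 162 + 67 + 162 + 27 = 571

a1_sum=162, weight_sum=544, weight_sum2=571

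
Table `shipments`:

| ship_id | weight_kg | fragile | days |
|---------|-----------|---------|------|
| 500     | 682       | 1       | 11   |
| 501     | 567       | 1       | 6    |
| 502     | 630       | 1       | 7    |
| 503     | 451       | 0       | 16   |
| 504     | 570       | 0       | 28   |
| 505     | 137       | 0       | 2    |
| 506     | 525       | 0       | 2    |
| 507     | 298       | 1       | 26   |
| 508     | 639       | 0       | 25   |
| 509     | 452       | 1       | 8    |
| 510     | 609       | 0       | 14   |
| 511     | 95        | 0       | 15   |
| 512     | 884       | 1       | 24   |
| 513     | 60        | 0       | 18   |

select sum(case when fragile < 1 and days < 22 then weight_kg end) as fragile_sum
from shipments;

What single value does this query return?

ship_id=500: ✗
ship_id=501: ✗
ship_id=502: ✗
ship_id=503: ✓ → 451
ship_id=504: ✗
ship_id=505: ✓ → 137
ship_id=506: ✓ → 525
ship_id=507: ✗
ship_id=508: ✗
ship_id=509: ✗
ship_id=510: ✓ → 609
ship_id=511: ✓ → 95
ship_id=512: ✗
ship_id=513: ✓ → 60
fragile_sum = 451 + 137 + 525 + 609 + 95 + 60 = 1877

1877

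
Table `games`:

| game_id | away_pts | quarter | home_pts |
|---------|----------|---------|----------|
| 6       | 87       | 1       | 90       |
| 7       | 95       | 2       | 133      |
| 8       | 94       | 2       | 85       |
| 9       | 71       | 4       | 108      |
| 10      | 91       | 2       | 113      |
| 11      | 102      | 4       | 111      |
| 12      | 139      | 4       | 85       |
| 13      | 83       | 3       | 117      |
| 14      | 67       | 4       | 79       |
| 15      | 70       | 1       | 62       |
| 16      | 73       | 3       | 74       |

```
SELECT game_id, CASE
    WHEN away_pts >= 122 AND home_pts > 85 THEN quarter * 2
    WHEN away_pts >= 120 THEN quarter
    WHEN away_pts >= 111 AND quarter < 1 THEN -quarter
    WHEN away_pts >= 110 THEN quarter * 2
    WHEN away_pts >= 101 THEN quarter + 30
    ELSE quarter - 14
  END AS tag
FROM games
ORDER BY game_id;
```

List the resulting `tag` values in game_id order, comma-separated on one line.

-13, -12, -12, -10, -12, 34, 4, -11, -10, -13, -11

game_id=6: ELSE → -13
game_id=7: ELSE → -12
game_id=8: ELSE → -12
game_id=9: ELSE → -10
game_id=10: ELSE → -12
game_id=11: away_pts >= 101 → 34
game_id=12: away_pts >= 120 → 4
game_id=13: ELSE → -11
game_id=14: ELSE → -10
game_id=15: ELSE → -13
game_id=16: ELSE → -11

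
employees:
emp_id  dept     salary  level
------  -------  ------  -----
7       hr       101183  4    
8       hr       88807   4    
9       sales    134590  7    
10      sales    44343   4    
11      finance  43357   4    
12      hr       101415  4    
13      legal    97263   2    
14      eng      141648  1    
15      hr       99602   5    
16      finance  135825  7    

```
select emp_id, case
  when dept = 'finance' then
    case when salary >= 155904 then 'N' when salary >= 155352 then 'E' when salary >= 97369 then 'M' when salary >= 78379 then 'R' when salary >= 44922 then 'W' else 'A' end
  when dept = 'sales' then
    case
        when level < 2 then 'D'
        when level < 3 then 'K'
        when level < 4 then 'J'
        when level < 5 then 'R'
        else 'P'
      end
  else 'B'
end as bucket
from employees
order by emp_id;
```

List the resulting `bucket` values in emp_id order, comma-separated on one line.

emp_id=7: dept='hr' → outer ELSE → B
emp_id=8: dept='hr' → outer ELSE → B
emp_id=9: dept='sales' → inner[ELSE] → P
emp_id=10: dept='sales' → inner[level < 5] → R
emp_id=11: dept='finance' → inner[ELSE] → A
emp_id=12: dept='hr' → outer ELSE → B
emp_id=13: dept='legal' → outer ELSE → B
emp_id=14: dept='eng' → outer ELSE → B
emp_id=15: dept='hr' → outer ELSE → B
emp_id=16: dept='finance' → inner[salary >= 97369] → M

B, B, P, R, A, B, B, B, B, M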